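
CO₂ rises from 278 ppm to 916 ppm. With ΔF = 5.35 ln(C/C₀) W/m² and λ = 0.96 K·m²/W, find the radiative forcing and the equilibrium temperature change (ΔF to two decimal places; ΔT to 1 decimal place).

ΔF = 6.38 W/m²; ΔT = 6.1 K

CO₂: 5.35 × ln(916/278) = 5.35 × ln(3.29496) = 5.35 × 1.19239 = 6.3793 W/m².
ΔT = λ ΔF = 0.96 × 6.38 = 6.1248 K.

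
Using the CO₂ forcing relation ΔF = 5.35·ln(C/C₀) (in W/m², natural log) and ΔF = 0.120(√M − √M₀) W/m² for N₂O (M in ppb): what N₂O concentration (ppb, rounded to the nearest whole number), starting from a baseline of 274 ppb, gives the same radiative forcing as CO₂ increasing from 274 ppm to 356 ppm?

CO₂ forcing: 5.35 × ln(356/274) = 5.35 × 0.261803 = 1.40065 W/m².
Set 0.120(√M − √274) = 1.40065: √M = 1.40065/0.120 + √274 = 11.6721 + 16.5529 = 28.2250.
M = (28.2250)² = 796.65 ppb.

M ≈ 797 ppb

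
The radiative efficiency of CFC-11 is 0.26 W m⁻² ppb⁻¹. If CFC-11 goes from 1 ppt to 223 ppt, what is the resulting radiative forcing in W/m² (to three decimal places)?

CFC-11: Δ = 223 − 1 = 222 ppt = 0.222 ppb; ΔF = 0.26 × 0.222 = 0.0577 W/m².

ΔF = 0.058 W/m²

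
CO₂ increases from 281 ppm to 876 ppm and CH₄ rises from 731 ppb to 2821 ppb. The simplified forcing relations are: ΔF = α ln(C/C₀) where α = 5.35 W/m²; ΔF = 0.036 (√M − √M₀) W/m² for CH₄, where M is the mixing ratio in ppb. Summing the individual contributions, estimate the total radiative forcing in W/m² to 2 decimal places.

ΔF = 7.02 W/m²

CO₂: 5.35 × ln(876/281) = 5.35 × ln(3.11744) = 5.35 × 1.13701 = 6.0830 W/m².
CH₄: 0.036 × (√2821 − √731) = 0.036 × (53.1131 − 27.0370) = 0.036 × 26.0761 = 0.9387 W/m².
Total ΔF = 6.0830 + 0.9387 = 7.0217 W/m².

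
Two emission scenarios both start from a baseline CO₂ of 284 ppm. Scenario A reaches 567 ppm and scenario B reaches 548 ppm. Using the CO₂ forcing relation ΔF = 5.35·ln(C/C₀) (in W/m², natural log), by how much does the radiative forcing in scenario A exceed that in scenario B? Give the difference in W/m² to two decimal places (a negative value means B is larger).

ΔF_A − ΔF_B = 0.18 W/m²

ΔF_A = 5.35 ln(567/284) = 5.35 × 0.69139 = 3.6989 W/m².
ΔF_B = 5.35 ln(548/284) = 5.35 × 0.65730 = 3.5166 W/m².
Difference: 3.6989 − 3.5166 = 0.1823 W/m².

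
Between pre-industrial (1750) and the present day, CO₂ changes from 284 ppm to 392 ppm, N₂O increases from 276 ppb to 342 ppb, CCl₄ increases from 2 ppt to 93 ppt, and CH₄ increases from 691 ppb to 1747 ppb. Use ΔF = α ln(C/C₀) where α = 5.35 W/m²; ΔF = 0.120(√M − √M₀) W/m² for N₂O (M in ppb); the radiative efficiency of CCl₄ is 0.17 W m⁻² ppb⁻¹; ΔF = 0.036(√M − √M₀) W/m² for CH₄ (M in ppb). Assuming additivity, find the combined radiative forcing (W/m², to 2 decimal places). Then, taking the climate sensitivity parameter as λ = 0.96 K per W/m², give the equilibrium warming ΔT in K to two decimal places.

ΔF = 2.52 W/m²; ΔT = 2.42 K

CO₂: 5.35 × ln(392/284) = 5.35 × ln(1.38028) = 5.35 × 0.32229 = 1.7243 W/m².
N₂O: 0.120 × (√342 − √276) = 0.120 × (18.4932 − 16.6132) = 0.120 × 1.8800 = 0.2256 W/m².
CCl₄: Δ = 93 − 2 = 91 ppt = 0.091 ppb; ΔF = 0.17 × 0.091 = 0.0155 W/m².
CH₄: 0.036 × (√1747 − √691) = 0.036 × (41.7971 − 26.2869) = 0.036 × 15.5102 = 0.5584 W/m².
Total ΔF = 1.7243 + 0.2256 + 0.0155 + 0.5584 = 2.5238 W/m².
ΔT = λ ΔF = 0.96 × 2.52 = 2.4192 K.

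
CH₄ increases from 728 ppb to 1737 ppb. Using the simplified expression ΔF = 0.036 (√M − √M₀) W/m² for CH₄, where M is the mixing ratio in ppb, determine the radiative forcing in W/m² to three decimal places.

CH₄: 0.036 × (√1737 − √728) = 0.036 × (41.6773 − 26.9815) = 0.036 × 14.6958 = 0.5290 W/m².

ΔF = 0.529 W/m²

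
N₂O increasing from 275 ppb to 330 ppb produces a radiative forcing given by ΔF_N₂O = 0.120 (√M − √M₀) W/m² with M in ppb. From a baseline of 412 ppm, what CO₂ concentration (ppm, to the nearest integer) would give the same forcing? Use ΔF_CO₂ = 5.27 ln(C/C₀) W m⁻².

C ≈ 427 ppm

N₂O forcing: 0.120 × (√330 − √275) = 0.120 × (18.1659 − 16.5831) = 0.120 × 1.5828 = 0.18994 W/m².
Set 5.27 ln(C/412) = 0.18994: ln(C/412) = 0.18994/5.27 = 0.03604, so C = 412 × e^0.03604 = 412 × 1.03670 = 427.12 ppm.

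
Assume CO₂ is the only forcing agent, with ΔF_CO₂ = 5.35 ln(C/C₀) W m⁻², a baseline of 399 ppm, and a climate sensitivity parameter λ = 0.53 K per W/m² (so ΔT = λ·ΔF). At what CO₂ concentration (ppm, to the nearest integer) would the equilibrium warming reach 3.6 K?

C ≈ 1420 ppm

Required forcing: ΔF = ΔT/λ = 3.6/0.53 = 6.7925 W/m².
Then ln(C/399) = ΔF/5.35 = 6.7925/5.35 = 1.26963.
So C = 399 × e^1.26963 = 399 × 3.55954 = 1420.26 ppm.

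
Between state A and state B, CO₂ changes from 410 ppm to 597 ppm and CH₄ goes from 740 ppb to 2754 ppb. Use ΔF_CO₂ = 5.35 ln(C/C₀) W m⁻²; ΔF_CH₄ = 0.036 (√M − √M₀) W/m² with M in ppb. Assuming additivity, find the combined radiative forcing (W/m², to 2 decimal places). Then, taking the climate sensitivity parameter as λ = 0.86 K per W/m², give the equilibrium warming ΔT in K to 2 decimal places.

ΔF = 2.92 W/m²; ΔT = 2.51 K

CO₂: 5.35 × ln(597/410) = 5.35 × ln(1.45610) = 5.35 × 0.37576 = 2.0103 W/m².
CH₄: 0.036 × (√2754 − √740) = 0.036 × (52.4786 − 27.2029) = 0.036 × 25.2757 = 0.9099 W/m².
Total ΔF = 2.0103 + 0.9099 = 2.9202 W/m².
ΔT = λ ΔF = 0.86 × 2.92 = 2.5112 K.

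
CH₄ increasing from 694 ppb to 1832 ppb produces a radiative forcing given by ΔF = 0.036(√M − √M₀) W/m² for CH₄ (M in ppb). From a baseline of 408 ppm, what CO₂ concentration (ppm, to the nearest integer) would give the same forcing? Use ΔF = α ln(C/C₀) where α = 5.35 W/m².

C ≈ 456 ppm

CH₄ forcing: 0.036 × (√1832 − √694) = 0.036 × (42.8019 − 26.3439) = 0.036 × 16.4580 = 0.59249 W/m².
Set 5.35 ln(C/408) = 0.59249: ln(C/408) = 0.59249/5.35 = 0.11075, so C = 408 × e^0.11075 = 408 × 1.11712 = 455.78 ppm.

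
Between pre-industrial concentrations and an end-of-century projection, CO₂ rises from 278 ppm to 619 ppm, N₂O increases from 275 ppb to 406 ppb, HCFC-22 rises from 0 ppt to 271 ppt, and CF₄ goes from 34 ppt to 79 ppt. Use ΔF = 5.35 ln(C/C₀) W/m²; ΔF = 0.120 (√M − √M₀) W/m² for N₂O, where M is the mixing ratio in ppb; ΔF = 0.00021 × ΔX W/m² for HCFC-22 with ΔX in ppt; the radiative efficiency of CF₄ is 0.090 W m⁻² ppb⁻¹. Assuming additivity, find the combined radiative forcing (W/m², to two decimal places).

CO₂: 5.35 × ln(619/278) = 5.35 × ln(2.22662) = 5.35 × 0.80048 = 4.2826 W/m².
N₂O: 0.120 × (√406 − √275) = 0.120 × (20.1494 − 16.5831) = 0.120 × 3.5663 = 0.4280 W/m².
HCFC-22: ΔF = 0.00021 × (271 − 0) = 0.00021 × 271 = 0.0569 W/m².
CF₄: Δ = 79 − 34 = 45 ppt = 0.045 ppb; ΔF = 0.090 × 0.045 = 0.0041 W/m².
Total ΔF = 4.2826 + 0.4280 + 0.0569 + 0.0041 = 4.7716 W/m².

ΔF = 4.77 W/m²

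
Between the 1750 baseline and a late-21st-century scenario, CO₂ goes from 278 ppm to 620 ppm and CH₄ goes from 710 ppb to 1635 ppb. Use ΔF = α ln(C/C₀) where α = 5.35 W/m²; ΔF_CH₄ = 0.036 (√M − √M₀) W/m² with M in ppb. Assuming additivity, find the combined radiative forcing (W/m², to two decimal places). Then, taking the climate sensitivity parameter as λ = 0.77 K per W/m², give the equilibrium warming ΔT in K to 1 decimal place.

ΔF = 4.79 W/m²; ΔT = 3.7 K

CO₂: 5.35 × ln(620/278) = 5.35 × ln(2.23022) = 5.35 × 0.80210 = 4.2912 W/m².
CH₄: 0.036 × (√1635 − √710) = 0.036 × (40.4351 − 26.6458) = 0.036 × 13.7893 = 0.4964 W/m².
Total ΔF = 4.2912 + 0.4964 = 4.7876 W/m².
ΔT = λ ΔF = 0.77 × 4.79 = 3.6883 K.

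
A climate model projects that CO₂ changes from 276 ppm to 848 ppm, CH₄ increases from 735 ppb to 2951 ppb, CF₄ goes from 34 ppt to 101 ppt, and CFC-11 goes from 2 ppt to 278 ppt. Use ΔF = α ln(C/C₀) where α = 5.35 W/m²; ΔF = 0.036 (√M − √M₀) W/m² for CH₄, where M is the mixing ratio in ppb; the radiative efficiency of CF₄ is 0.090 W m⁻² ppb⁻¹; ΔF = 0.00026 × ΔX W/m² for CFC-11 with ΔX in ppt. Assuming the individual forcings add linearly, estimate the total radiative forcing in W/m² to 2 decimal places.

CO₂: 5.35 × ln(848/276) = 5.35 × ln(3.07246) = 5.35 × 1.12248 = 6.0053 W/m².
CH₄: 0.036 × (√2951 − √735) = 0.036 × (54.3231 − 27.1109) = 0.036 × 27.2122 = 0.9796 W/m².
CF₄: Δ = 101 − 34 = 67 ppt = 0.067 ppb; ΔF = 0.090 × 0.067 = 0.0060 W/m².
CFC-11: ΔF = 0.00026 × (278 − 2) = 0.00026 × 276 = 0.0718 W/m².
Total ΔF = 6.0053 + 0.9796 + 0.0060 + 0.0718 = 7.0627 W/m².

ΔF = 7.06 W/m²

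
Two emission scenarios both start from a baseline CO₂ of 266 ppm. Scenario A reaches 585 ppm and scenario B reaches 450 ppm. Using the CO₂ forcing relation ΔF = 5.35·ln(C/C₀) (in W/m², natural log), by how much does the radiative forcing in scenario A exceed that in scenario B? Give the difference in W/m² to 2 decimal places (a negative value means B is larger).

ΔF_A = 5.35 ln(585/266) = 5.35 × 0.78812 = 4.2164 W/m².
ΔF_B = 5.35 ln(450/266) = 5.35 × 0.52575 = 2.8128 W/m².
Difference: 4.2164 − 2.8128 = 1.4036 W/m².
(Equivalently, ΔF_A − ΔF_B = 5.35 ln(585/450) = 5.35 × 0.26236 = 1.4036 W/m².)

ΔF_A − ΔF_B = 1.40 W/m²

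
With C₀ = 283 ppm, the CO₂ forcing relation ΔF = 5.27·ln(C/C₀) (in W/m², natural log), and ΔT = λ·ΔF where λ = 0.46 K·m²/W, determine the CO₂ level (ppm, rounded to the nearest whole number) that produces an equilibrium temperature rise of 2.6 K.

Required forcing: ΔF = ΔT/λ = 2.6/0.46 = 5.6522 W/m².
Then ln(C/283) = ΔF/5.27 = 5.6522/5.27 = 1.07252.
So C = 283 × e^1.07252 = 283 × 2.92274 = 827.14 ppm.

C ≈ 827 ppm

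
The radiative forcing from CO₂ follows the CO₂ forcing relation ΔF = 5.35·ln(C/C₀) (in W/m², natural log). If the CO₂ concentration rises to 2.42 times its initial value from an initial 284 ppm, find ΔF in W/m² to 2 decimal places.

Because the forcing depends only on the ratio C/C₀, the initial concentration does not enter.
ΔF = 5.35 × ln(2.42) = 5.35 × 0.88377 = 4.7282 W/m².

ΔF = 4.73 W/m²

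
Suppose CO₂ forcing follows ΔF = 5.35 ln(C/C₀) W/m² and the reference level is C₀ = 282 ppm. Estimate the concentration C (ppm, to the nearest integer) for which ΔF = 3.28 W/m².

C ≈ 521 ppm

Set 5.35 ln(C/282) = 3.28, so ln(C/282) = 3.28/5.35 = 0.61308.
Then C/282 = e^0.61308 = 1.84611, giving C = 282 × 1.84611 = 520.60 ppm.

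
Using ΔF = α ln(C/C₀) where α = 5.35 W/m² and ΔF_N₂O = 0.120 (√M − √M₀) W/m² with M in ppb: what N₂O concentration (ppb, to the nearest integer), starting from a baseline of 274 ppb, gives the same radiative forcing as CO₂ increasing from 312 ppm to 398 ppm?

M ≈ 751 ppb

CO₂ forcing: 5.35 × ln(398/312) = 5.35 × 0.243449 = 1.30245 W/m².
Set 0.120(√M − √274) = 1.30245: √M = 1.30245/0.120 + √274 = 10.8538 + 16.5529 = 27.4067.
M = (27.4067)² = 751.13 ppb.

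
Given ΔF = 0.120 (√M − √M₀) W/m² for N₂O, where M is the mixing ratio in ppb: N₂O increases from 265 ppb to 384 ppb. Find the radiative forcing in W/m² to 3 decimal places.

N₂O: 0.120 × (√384 − √265) = 0.120 × (19.5959 − 16.2788) = 0.120 × 3.3171 = 0.3981 W/m².

ΔF = 0.398 W/m²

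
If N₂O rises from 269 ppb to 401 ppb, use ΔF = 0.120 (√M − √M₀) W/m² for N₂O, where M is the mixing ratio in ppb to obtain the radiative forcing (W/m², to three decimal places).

ΔF = 0.435 W/m²

N₂O: 0.120 × (√401 − √269) = 0.120 × (20.0250 − 16.4012) = 0.120 × 3.6238 = 0.4349 W/m².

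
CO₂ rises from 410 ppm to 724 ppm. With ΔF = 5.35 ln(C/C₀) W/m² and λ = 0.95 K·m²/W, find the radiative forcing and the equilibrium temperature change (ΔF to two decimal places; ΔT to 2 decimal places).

ΔF = 3.04 W/m²; ΔT = 2.89 K

CO₂: 5.35 × ln(724/410) = 5.35 × ln(1.76585) = 5.35 × 0.56863 = 3.0422 W/m².
ΔT = λ ΔF = 0.95 × 3.04 = 2.8880 K.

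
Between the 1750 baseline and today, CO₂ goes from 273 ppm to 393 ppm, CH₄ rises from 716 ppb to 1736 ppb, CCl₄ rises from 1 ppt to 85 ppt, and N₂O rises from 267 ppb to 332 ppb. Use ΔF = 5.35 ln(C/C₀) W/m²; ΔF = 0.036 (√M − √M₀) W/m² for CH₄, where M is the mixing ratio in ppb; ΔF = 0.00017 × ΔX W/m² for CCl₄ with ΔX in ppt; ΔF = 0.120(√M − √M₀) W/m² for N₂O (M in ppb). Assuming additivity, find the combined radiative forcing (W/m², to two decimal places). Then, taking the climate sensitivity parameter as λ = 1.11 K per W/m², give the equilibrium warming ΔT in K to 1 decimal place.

CO₂: 5.35 × ln(393/273) = 5.35 × ln(1.43956) = 5.35 × 0.36434 = 1.9492 W/m².
CH₄: 0.036 × (√1736 − √716) = 0.036 × (41.6653 − 26.7582) = 0.036 × 14.9071 = 0.5367 W/m².
CCl₄: ΔF = 0.00017 × (85 − 1) = 0.00017 × 84 = 0.0143 W/m².
N₂O: 0.120 × (√332 − √267) = 0.120 × (18.2209 − 16.3401) = 0.120 × 1.8808 = 0.2257 W/m².
Total ΔF = 1.9492 + 0.5367 + 0.0143 + 0.2257 = 2.7259 W/m².
ΔT = λ ΔF = 1.11 × 2.73 = 3.0303 K.

ΔF = 2.73 W/m²; ΔT = 3.0 K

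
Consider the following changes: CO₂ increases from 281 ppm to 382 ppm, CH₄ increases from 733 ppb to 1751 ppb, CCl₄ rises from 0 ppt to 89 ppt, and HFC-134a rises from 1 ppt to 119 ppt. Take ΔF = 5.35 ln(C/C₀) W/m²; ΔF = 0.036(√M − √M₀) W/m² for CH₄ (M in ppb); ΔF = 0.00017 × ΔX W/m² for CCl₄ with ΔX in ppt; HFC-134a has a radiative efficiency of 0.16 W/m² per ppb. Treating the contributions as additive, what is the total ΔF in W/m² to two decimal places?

ΔF = 2.21 W/m²

CO₂: 5.35 × ln(382/281) = 5.35 × ln(1.35943) = 5.35 × 0.30707 = 1.6428 W/m².
CH₄: 0.036 × (√1751 − √733) = 0.036 × (41.8450 − 27.0740) = 0.036 × 14.7710 = 0.5318 W/m².
CCl₄: ΔF = 0.00017 × (89 − 0) = 0.00017 × 89 = 0.0151 W/m².
HFC-134a: Δ = 119 − 1 = 118 ppt = 0.118 ppb; ΔF = 0.16 × 0.118 = 0.0189 W/m².
Total ΔF = 1.6428 + 0.5318 + 0.0151 + 0.0189 = 2.2086 W/m².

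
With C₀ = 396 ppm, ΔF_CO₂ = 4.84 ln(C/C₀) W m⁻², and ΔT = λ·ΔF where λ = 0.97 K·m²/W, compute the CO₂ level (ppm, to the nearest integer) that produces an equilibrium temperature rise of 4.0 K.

Required forcing: ΔF = ΔT/λ = 4.0/0.97 = 4.1237 W/m².
Then ln(C/396) = ΔF/4.84 = 4.1237/4.84 = 0.85200.
So C = 396 × e^0.85200 = 396 × 2.34433 = 928.35 ppm.

C ≈ 928 ppm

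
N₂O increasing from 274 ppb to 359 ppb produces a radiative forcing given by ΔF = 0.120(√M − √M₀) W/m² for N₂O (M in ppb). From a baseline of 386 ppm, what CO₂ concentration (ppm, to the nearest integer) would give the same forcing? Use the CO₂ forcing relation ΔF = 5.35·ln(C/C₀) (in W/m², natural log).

N₂O forcing: 0.120 × (√359 − √274) = 0.120 × (18.9473 − 16.5529) = 0.120 × 2.3944 = 0.28733 W/m².
Set 5.35 ln(C/386) = 0.28733: ln(C/386) = 0.28733/5.35 = 0.05371, so C = 386 × e^0.05371 = 386 × 1.05518 = 407.30 ppm.

C ≈ 407 ppm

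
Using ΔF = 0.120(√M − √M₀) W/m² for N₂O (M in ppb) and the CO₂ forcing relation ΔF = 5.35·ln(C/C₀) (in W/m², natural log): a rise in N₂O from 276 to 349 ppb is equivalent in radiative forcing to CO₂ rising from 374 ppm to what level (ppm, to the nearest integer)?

N₂O forcing: 0.120 × (√349 − √276) = 0.120 × (18.6815 − 16.6132) = 0.120 × 2.0683 = 0.24820 W/m².
Set 5.35 ln(C/374) = 0.24820: ln(C/374) = 0.24820/5.35 = 0.04639, so C = 374 × e^0.04639 = 374 × 1.04748 = 391.76 ppm.

C ≈ 392 ppm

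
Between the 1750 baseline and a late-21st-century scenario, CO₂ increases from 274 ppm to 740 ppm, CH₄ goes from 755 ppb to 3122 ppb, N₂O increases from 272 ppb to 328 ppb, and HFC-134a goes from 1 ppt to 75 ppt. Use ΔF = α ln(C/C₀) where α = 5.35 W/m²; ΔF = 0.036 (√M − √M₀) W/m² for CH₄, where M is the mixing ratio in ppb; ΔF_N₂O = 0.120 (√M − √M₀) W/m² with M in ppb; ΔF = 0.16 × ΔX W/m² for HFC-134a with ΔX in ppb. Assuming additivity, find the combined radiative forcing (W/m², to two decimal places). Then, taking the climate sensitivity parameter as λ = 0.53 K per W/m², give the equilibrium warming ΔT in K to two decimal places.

ΔF = 6.54 W/m²; ΔT = 3.47 K

CO₂: 5.35 × ln(740/274) = 5.35 × ln(2.70073) = 5.35 × 0.99352 = 5.3153 W/m².
CH₄: 0.036 × (√3122 − √755) = 0.036 × (55.8749 − 27.4773) = 0.036 × 28.3976 = 1.0223 W/m².
N₂O: 0.120 × (√328 − √272) = 0.120 × (18.1108 − 16.4924) = 0.120 × 1.6184 = 0.1942 W/m².
HFC-134a: Δ = 75 − 1 = 74 ppt = 0.074 ppb; ΔF = 0.16 × 0.074 = 0.0118 W/m².
Total ΔF = 5.3153 + 1.0223 + 0.1942 + 0.0118 = 6.5436 W/m².
ΔT = λ ΔF = 0.53 × 6.54 = 3.4662 K.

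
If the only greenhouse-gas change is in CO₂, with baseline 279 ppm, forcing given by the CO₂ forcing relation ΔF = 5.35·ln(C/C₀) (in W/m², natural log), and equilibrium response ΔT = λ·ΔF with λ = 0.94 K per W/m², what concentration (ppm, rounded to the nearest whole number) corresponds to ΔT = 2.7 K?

C ≈ 477 ppm

Required forcing: ΔF = ΔT/λ = 2.7/0.94 = 2.8723 W/m².
Then ln(C/279) = ΔF/5.35 = 2.8723/5.35 = 0.53688.
So C = 279 × e^0.53688 = 279 × 1.71066 = 477.27 ppm.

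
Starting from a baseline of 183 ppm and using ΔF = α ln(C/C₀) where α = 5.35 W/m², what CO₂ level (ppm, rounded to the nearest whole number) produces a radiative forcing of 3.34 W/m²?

Set 5.35 ln(C/183) = 3.34, so ln(C/183) = 3.34/5.35 = 0.62430.
Then C/183 = e^0.62430 = 1.86694, giving C = 183 × 1.86694 = 341.65 ppm.

C ≈ 342 ppm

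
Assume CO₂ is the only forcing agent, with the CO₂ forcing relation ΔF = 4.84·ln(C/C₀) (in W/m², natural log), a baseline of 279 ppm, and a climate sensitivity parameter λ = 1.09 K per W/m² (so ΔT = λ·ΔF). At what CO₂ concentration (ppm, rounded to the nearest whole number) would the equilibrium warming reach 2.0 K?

Required forcing: ΔF = ΔT/λ = 2.0/1.09 = 1.8349 W/m².
Then ln(C/279) = ΔF/4.84 = 1.8349/4.84 = 0.37911.
So C = 279 × e^0.37911 = 279 × 1.46098 = 407.61 ppm.

C ≈ 408 ppm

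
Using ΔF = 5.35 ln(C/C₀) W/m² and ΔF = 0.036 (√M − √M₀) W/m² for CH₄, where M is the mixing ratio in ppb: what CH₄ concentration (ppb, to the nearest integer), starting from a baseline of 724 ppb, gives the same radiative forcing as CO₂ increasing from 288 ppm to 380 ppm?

CO₂ forcing: 5.35 × ln(380/288) = 5.35 × 0.277211 = 1.48308 W/m².
Set 0.036(√M − √724) = 1.48308: √M = 1.48308/0.036 + √724 = 41.1967 + 26.9072 = 68.1039.
M = (68.1039)² = 4638.14 ppb.

M ≈ 4638 ppb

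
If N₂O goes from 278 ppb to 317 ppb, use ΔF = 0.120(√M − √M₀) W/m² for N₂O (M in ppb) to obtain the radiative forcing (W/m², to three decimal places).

ΔF = 0.136 W/m²

N₂O: 0.120 × (√317 − √278) = 0.120 × (17.8045 − 16.6733) = 0.120 × 1.1312 = 0.1357 W/m².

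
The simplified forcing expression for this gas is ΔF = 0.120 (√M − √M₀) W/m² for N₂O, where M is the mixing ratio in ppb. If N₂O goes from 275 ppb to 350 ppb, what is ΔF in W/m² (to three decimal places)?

N₂O: 0.120 × (√350 − √275) = 0.120 × (18.7083 − 16.5831) = 0.120 × 2.1252 = 0.2550 W/m².

ΔF = 0.255 W/m²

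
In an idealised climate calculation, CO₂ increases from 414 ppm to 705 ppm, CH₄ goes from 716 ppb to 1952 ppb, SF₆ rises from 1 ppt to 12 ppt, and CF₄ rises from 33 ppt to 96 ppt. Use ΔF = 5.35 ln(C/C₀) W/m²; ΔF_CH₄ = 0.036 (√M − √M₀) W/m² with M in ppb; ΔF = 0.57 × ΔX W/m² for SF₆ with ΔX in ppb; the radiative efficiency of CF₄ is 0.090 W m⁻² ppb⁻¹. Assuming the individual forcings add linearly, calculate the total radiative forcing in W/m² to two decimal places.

CO₂: 5.35 × ln(705/414) = 5.35 × ln(1.70290) = 5.35 × 0.53233 = 2.8480 W/m².
CH₄: 0.036 × (√1952 − √716) = 0.036 × (44.1814 − 26.7582) = 0.036 × 17.4232 = 0.6272 W/m².
SF₆: Δ = 12 − 1 = 11 ppt = 0.011 ppb; ΔF = 0.57 × 0.011 = 0.0063 W/m².
CF₄: Δ = 96 − 33 = 63 ppt = 0.063 ppb; ΔF = 0.090 × 0.063 = 0.0057 W/m².
Total ΔF = 2.8480 + 0.6272 + 0.0063 + 0.0057 = 3.4872 W/m².

ΔF = 3.49 W/m²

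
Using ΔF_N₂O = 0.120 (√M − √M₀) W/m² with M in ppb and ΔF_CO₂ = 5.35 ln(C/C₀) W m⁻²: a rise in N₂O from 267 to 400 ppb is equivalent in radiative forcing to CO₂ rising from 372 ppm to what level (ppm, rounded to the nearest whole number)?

N₂O forcing: 0.120 × (√400 − √267) = 0.120 × (20.0000 − 16.3401) = 0.120 × 3.6599 = 0.43919 W/m².
Set 5.35 ln(C/372) = 0.43919: ln(C/372) = 0.43919/5.35 = 0.08209, so C = 372 × e^0.08209 = 372 × 1.08555 = 403.82 ppm.

C ≈ 404 ppm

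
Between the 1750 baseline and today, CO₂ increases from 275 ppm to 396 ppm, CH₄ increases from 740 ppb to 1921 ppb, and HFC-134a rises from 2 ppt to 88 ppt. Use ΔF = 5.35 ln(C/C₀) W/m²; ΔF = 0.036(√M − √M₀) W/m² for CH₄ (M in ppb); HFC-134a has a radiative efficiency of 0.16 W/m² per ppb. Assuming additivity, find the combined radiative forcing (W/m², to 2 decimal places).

CO₂: 5.35 × ln(396/275) = 5.35 × ln(1.44000) = 5.35 × 0.36464 = 1.9508 W/m².
CH₄: 0.036 × (√1921 − √740) = 0.036 × (43.8292 − 27.2029) = 0.036 × 16.6263 = 0.5985 W/m².
HFC-134a: Δ = 88 − 2 = 86 ppt = 0.086 ppb; ΔF = 0.16 × 0.086 = 0.0138 W/m².
Total ΔF = 1.9508 + 0.5985 + 0.0138 = 2.5631 W/m².

ΔF = 2.56 W/m²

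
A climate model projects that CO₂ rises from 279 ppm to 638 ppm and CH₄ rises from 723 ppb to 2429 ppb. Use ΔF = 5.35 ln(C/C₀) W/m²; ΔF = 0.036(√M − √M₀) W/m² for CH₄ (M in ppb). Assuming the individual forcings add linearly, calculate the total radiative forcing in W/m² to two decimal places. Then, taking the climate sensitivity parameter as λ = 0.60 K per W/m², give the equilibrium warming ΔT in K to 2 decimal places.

ΔF = 5.23 W/m²; ΔT = 3.14 K

CO₂: 5.35 × ln(638/279) = 5.35 × ln(2.28674) = 5.35 × 0.82713 = 4.4251 W/m².
CH₄: 0.036 × (√2429 − √723) = 0.036 × (49.2849 − 26.8887) = 0.036 × 22.3962 = 0.8063 W/m².
Total ΔF = 4.4251 + 0.8063 = 5.2314 W/m².
ΔT = λ ΔF = 0.60 × 5.23 = 3.1380 K.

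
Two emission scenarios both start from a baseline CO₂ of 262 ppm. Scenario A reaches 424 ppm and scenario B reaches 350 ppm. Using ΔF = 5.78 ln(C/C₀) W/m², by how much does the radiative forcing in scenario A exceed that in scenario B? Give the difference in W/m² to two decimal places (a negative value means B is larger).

ΔF_A − ΔF_B = 1.11 W/m²

ΔF_A = 5.78 ln(424/262) = 5.78 × 0.48139 = 2.7824 W/m².
ΔF_B = 5.78 ln(350/262) = 5.78 × 0.28959 = 1.6738 W/m².
Difference: 2.7824 − 1.6738 = 1.1086 W/m².
(Equivalently, ΔF_A − ΔF_B = 5.78 ln(424/350) = 5.78 × 0.19180 = 1.1086 W/m².)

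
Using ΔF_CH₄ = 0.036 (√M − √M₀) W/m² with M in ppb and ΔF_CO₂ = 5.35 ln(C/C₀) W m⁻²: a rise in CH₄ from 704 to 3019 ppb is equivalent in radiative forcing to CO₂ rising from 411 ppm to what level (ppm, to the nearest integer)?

CH₄ forcing: 0.036 × (√3019 − √704) = 0.036 × (54.9454 − 26.5330) = 0.036 × 28.4124 = 1.02285 W/m².
Set 5.35 ln(C/411) = 1.02285: ln(C/411) = 1.02285/5.35 = 0.19119, so C = 411 × e^0.19119 = 411 × 1.21069 = 497.59 ppm.

C ≈ 498 ppm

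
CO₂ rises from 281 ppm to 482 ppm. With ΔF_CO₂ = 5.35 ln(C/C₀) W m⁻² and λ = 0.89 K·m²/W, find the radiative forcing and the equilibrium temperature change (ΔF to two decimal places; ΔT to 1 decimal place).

CO₂: 5.35 × ln(482/281) = 5.35 × ln(1.71530) = 5.35 × 0.53959 = 2.8868 W/m².
ΔT = λ ΔF = 0.89 × 2.89 = 2.5721 K.

ΔF = 2.89 W/m²; ΔT = 2.6 K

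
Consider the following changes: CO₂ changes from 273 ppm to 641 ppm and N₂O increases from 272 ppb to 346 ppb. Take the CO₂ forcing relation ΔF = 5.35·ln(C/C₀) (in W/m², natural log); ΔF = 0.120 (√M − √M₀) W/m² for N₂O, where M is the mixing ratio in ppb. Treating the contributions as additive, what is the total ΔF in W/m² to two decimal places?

CO₂: 5.35 × ln(641/273) = 5.35 × ln(2.34799) = 5.35 × 0.85356 = 4.5665 W/m².
N₂O: 0.120 × (√346 − √272) = 0.120 × (18.6011 − 16.4924) = 0.120 × 2.1087 = 0.2530 W/m².
Total ΔF = 4.5665 + 0.2530 = 4.8195 W/m².

ΔF = 4.82 W/m²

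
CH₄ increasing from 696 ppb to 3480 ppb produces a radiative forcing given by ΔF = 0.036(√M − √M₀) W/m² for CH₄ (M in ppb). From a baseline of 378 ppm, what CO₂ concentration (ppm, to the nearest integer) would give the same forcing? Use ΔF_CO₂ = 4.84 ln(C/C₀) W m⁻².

C ≈ 482 ppm

CH₄ forcing: 0.036 × (√3480 − √696) = 0.036 × (58.9915 − 26.3818) = 0.036 × 32.6097 = 1.17395 W/m².
Set 4.84 ln(C/378) = 1.17395: ln(C/378) = 1.17395/4.84 = 0.24255, so C = 378 × e^0.24255 = 378 × 1.27449 = 481.76 ppm.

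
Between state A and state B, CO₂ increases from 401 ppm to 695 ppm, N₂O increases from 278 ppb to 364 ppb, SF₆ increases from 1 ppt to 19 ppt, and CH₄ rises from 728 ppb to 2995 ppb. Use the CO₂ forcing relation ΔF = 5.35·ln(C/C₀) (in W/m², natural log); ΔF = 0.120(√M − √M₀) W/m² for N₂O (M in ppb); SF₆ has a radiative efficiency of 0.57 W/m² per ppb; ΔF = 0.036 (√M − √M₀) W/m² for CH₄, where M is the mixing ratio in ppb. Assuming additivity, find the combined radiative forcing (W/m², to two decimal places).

CO₂: 5.35 × ln(695/401) = 5.35 × ln(1.73317) = 5.35 × 0.54995 = 2.9422 W/m².
N₂O: 0.120 × (√364 − √278) = 0.120 × (19.0788 − 16.6733) = 0.120 × 2.4055 = 0.2887 W/m².
SF₆: Δ = 19 − 1 = 18 ppt = 0.018 ppb; ΔF = 0.57 × 0.018 = 0.0103 W/m².
CH₄: 0.036 × (√2995 − √728) = 0.036 × (54.7266 − 26.9815) = 0.036 × 27.7451 = 0.9988 W/m².
Total ΔF = 2.9422 + 0.2887 + 0.0103 + 0.9988 = 4.2400 W/m².

ΔF = 4.24 W/m²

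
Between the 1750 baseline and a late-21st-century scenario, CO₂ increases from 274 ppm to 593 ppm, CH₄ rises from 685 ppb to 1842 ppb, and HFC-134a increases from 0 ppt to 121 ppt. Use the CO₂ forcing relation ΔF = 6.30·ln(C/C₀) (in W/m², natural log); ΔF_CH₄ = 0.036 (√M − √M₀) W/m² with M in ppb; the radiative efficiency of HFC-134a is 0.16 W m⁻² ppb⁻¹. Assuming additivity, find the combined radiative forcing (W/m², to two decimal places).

CO₂: 6.30 × ln(593/274) = 6.30 × ln(2.16423) = 6.30 × 0.77206 = 4.8640 W/m².
CH₄: 0.036 × (√1842 − √685) = 0.036 × (42.9185 − 26.1725) = 0.036 × 16.7460 = 0.6029 W/m².
HFC-134a: Δ = 121 − 0 = 121 ppt = 0.121 ppb; ΔF = 0.16 × 0.121 = 0.0194 W/m².
Total ΔF = 4.8640 + 0.6029 + 0.0194 = 5.4863 W/m².

ΔF = 5.49 W/m²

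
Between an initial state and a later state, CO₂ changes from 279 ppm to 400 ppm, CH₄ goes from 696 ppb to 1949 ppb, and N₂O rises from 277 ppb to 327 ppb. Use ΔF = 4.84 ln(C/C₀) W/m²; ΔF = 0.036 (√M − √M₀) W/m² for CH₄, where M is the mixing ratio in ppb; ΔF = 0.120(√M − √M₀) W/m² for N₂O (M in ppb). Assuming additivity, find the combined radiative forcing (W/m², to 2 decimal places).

ΔF = 2.56 W/m²

CO₂: 4.84 × ln(400/279) = 4.84 × ln(1.43369) = 4.84 × 0.36025 = 1.7436 W/m².
CH₄: 0.036 × (√1949 − √696) = 0.036 × (44.1475 − 26.3818) = 0.036 × 17.7657 = 0.6396 W/m².
N₂O: 0.120 × (√327 − √277) = 0.120 × (18.0831 − 16.6433) = 0.120 × 1.4398 = 0.1728 W/m².
Total ΔF = 1.7436 + 0.6396 + 0.1728 = 2.5560 W/m².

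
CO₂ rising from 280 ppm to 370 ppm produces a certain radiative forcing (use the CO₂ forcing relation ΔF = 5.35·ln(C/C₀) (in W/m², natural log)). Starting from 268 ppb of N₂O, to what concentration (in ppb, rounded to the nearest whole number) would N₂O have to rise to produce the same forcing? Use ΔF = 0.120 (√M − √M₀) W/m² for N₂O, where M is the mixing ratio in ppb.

M ≈ 829 ppb

CO₂ forcing: 5.35 × ln(370/280) = 5.35 × 0.278713 = 1.49111 W/m².
Set 0.120(√M − √268) = 1.49111: √M = 1.49111/0.120 + √268 = 12.4259 + 16.3707 = 28.7966.
M = (28.7966)² = 829.24 ppb.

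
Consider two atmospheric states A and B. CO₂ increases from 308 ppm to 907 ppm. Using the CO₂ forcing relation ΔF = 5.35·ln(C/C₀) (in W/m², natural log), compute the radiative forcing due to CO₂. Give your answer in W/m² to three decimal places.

ΔF = 5.778 W/m²

CO₂ absorption bands are partially saturated, so forcing scales with the logarithm of the concentration ratio.
CO₂: 5.35 × ln(907/308) = 5.35 × ln(2.94481) = 5.35 × 1.08004 = 5.7782 W/m².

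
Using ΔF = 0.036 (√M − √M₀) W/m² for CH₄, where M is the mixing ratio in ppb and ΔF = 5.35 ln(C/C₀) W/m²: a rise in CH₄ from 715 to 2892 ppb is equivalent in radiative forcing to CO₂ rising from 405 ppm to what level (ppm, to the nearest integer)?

CH₄ forcing: 0.036 × (√2892 − √715) = 0.036 × (53.7773 − 26.7395) = 0.036 × 27.0378 = 0.97336 W/m².
Set 5.35 ln(C/405) = 0.97336: ln(C/405) = 0.97336/5.35 = 0.18194, so C = 405 × e^0.18194 = 405 × 1.19954 = 485.81 ppm.

C ≈ 486 ppm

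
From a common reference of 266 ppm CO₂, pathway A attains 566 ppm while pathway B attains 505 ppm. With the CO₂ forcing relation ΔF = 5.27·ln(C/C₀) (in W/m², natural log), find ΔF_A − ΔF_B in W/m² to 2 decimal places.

ΔF_A = 5.27 ln(566/266) = 5.27 × 0.75510 = 3.9794 W/m².
ΔF_B = 5.27 ln(505/266) = 5.27 × 0.64106 = 3.3784 W/m².
Difference: 3.9794 − 3.3784 = 0.6010 W/m².
(Equivalently, ΔF_A − ΔF_B = 5.27 ln(566/505) = 5.27 × 0.11404 = 0.6010 W/m².)

ΔF_A − ΔF_B = 0.60 W/m²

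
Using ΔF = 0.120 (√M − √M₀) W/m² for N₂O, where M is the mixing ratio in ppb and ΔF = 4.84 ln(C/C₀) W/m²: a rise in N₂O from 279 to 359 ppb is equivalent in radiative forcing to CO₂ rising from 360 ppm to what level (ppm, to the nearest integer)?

C ≈ 381 ppm

N₂O forcing: 0.120 × (√359 − √279) = 0.120 × (18.9473 − 16.7033) = 0.120 × 2.2440 = 0.26928 W/m².
Set 4.84 ln(C/360) = 0.26928: ln(C/360) = 0.26928/4.84 = 0.05564, so C = 360 × e^0.05564 = 360 × 1.05722 = 380.60 ppm.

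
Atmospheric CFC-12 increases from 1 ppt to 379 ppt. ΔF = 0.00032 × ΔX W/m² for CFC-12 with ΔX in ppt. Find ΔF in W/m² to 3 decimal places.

ΔF = 0.121 W/m²

CFC-12: ΔF = 0.00032 × (379 − 1) = 0.00032 × 378 = 0.1210 W/m².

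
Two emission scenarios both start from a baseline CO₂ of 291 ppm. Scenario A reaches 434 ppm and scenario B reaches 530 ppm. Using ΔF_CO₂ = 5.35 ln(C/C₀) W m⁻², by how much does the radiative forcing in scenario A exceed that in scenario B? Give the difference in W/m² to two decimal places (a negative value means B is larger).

ΔF_A − ΔF_B = -1.07 W/m²

ΔF_A = 5.35 ln(434/291) = 5.35 × 0.39972 = 2.1385 W/m².
ΔF_B = 5.35 ln(530/291) = 5.35 × 0.59955 = 3.2076 W/m².
Difference: 2.1385 − 3.2076 = -1.0691 W/m².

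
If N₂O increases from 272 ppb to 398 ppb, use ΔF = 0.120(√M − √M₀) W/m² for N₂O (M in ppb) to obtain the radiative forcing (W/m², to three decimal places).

N₂O: 0.120 × (√398 − √272) = 0.120 × (19.9499 − 16.4924) = 0.120 × 3.4575 = 0.4149 W/m².

ΔF = 0.415 W/m²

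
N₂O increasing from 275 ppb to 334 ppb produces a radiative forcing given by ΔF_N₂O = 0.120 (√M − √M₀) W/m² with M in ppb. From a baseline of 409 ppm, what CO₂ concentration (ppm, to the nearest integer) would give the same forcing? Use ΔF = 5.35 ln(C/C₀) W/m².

N₂O forcing: 0.120 × (√334 − √275) = 0.120 × (18.2757 − 16.5831) = 0.120 × 1.6926 = 0.20311 W/m².
Set 5.35 ln(C/409) = 0.20311: ln(C/409) = 0.20311/5.35 = 0.03796, so C = 409 × e^0.03796 = 409 × 1.03869 = 424.82 ppm.

C ≈ 425 ppm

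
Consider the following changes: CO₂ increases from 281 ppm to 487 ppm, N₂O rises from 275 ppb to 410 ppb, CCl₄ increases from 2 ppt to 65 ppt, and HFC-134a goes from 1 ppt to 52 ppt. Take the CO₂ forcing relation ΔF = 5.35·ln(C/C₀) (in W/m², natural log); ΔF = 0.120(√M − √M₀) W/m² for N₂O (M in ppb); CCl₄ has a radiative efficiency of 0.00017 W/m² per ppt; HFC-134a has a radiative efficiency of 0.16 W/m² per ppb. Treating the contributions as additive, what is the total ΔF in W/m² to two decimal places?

ΔF = 3.40 W/m²

CO₂: 5.35 × ln(487/281) = 5.35 × ln(1.73310) = 5.35 × 0.54991 = 2.9420 W/m².
N₂O: 0.120 × (√410 − √275) = 0.120 × (20.2485 − 16.5831) = 0.120 × 3.6654 = 0.4398 W/m².
CCl₄: ΔF = 0.00017 × (65 − 2) = 0.00017 × 63 = 0.0107 W/m².
HFC-134a: Δ = 52 − 1 = 51 ppt = 0.051 ppb; ΔF = 0.16 × 0.051 = 0.0082 W/m².
Total ΔF = 2.9420 + 0.4398 + 0.0107 + 0.0082 = 3.4007 W/m².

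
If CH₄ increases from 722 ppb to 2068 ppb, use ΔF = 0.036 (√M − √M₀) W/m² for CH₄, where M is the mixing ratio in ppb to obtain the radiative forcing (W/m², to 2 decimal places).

CH₄: 0.036 × (√2068 − √722) = 0.036 × (45.4753 − 26.8701) = 0.036 × 18.6052 = 0.6698 W/m².

ΔF = 0.67 W/m²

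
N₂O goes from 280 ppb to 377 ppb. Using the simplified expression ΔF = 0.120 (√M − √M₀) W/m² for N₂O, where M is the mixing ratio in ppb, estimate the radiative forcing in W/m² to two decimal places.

N₂O: 0.120 × (√377 − √280) = 0.120 × (19.4165 − 16.7332) = 0.120 × 2.6833 = 0.3220 W/m².

ΔF = 0.32 W/m²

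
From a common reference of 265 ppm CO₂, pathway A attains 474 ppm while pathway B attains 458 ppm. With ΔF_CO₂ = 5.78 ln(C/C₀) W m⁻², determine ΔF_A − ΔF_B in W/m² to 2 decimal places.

ΔF_A − ΔF_B = 0.20 W/m²

ΔF_A = 5.78 ln(474/265) = 5.78 × 0.58148 = 3.3610 W/m².
ΔF_B = 5.78 ln(458/265) = 5.78 × 0.54714 = 3.1625 W/m².
Difference: 3.3610 − 3.1625 = 0.1985 W/m².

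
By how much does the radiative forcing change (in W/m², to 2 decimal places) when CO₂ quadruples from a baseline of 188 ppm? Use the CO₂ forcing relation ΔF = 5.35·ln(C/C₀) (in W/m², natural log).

ΔF = 7.42 W/m²

ΔF = 5.35 × ln(4) = 5.35 × 1.38629 = 7.4167 W/m².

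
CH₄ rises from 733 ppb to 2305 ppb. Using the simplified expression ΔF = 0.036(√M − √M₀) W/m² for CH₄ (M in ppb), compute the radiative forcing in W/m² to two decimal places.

ΔF = 0.75 W/m²

CH₄: 0.036 × (√2305 − √733) = 0.036 × (48.0104 − 27.0740) = 0.036 × 20.9364 = 0.7537 W/m².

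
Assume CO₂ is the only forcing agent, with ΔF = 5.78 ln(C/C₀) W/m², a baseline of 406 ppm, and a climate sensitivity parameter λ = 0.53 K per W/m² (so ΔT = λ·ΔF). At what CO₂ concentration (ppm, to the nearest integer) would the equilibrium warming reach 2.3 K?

Required forcing: ΔF = ΔT/λ = 2.3/0.53 = 4.3396 W/m².
Then ln(C/406) = ΔF/5.78 = 4.3396/5.78 = 0.75080.
So C = 406 × e^0.75080 = 406 × 2.11869 = 860.19 ppm.

C ≈ 860 ppm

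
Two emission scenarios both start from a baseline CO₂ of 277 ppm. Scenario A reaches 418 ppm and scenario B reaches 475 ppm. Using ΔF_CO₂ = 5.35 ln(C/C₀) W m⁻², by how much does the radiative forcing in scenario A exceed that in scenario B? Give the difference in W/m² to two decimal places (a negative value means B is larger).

ΔF_A = 5.35 ln(418/277) = 5.35 × 0.41146 = 2.2013 W/m².
ΔF_B = 5.35 ln(475/277) = 5.35 × 0.53930 = 2.8853 W/m².
Difference: 2.2013 − 2.8853 = -0.6840 W/m².

ΔF_A − ΔF_B = -0.68 W/m²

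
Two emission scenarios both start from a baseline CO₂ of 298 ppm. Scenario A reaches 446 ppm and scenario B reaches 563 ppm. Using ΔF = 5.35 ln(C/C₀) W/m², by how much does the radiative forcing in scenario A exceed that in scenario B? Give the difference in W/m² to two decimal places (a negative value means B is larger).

ΔF_A − ΔF_B = -1.25 W/m²

ΔF_A = 5.35 ln(446/298) = 5.35 × 0.40323 = 2.1573 W/m².
ΔF_B = 5.35 ln(563/298) = 5.35 × 0.63619 = 3.4036 W/m².
Difference: 2.1573 − 3.4036 = -1.2463 W/m².
(Equivalently, ΔF_A − ΔF_B = 5.35 ln(446/563) = 5.35 × -0.23296 = -1.2463 W/m².)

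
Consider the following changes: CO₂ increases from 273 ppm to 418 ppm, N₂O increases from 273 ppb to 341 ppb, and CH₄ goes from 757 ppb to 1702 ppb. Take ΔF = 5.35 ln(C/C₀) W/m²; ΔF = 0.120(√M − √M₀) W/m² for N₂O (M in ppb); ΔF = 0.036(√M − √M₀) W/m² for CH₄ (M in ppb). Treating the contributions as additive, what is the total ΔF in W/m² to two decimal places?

ΔF = 3.01 W/m²

CO₂: 5.35 × ln(418/273) = 5.35 × ln(1.53114) = 5.35 × 0.42601 = 2.2792 W/m².
N₂O: 0.120 × (√341 − √273) = 0.120 × (18.4662 − 16.5227) = 0.120 × 1.9435 = 0.2332 W/m².
CH₄: 0.036 × (√1702 − √757) = 0.036 × (41.2553 − 27.5136) = 0.036 × 13.7417 = 0.4947 W/m².
Total ΔF = 2.2792 + 0.2332 + 0.4947 = 3.0071 W/m².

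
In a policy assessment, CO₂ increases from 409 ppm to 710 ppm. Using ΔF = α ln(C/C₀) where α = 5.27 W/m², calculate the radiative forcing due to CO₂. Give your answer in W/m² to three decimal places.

CO₂: 5.27 × ln(710/409) = 5.27 × ln(1.73594) = 5.27 × 0.55155 = 2.9067 W/m².

ΔF = 2.907 W/m²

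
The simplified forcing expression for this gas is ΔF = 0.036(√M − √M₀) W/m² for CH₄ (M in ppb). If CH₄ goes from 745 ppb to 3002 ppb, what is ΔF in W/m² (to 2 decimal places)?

ΔF = 0.99 W/m²

CH₄: 0.036 × (√3002 − √745) = 0.036 × (54.7905 − 27.2947) = 0.036 × 27.4958 = 0.9898 W/m².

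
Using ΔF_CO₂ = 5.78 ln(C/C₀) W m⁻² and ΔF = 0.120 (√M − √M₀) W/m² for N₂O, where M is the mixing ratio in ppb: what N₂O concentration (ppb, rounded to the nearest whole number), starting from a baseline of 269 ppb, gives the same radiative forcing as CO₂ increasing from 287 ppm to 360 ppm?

CO₂ forcing: 5.78 × ln(360/287) = 5.78 × 0.226622 = 1.30988 W/m².
Set 0.120(√M − √269) = 1.30988: √M = 1.30988/0.120 + √269 = 10.9157 + 16.4012 = 27.3169.
M = (27.3169)² = 746.21 ppb.

M ≈ 746 ppb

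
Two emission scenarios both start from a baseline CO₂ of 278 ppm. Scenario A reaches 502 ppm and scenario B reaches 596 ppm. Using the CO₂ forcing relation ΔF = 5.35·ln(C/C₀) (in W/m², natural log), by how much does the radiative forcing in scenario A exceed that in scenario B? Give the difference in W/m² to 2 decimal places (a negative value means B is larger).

ΔF_A − ΔF_B = -0.92 W/m²

ΔF_A = 5.35 ln(502/278) = 5.35 × 0.59098 = 3.1617 W/m².
ΔF_B = 5.35 ln(596/278) = 5.35 × 0.76262 = 4.0800 W/m².
Difference: 3.1617 − 4.0800 = -0.9183 W/m².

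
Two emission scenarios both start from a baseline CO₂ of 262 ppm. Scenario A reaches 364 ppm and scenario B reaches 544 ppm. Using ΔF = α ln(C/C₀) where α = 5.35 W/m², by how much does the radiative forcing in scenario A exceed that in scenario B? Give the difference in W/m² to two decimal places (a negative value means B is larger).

ΔF_A − ΔF_B = -2.15 W/m²

ΔF_A = 5.35 ln(364/262) = 5.35 × 0.32881 = 1.7591 W/m².
ΔF_B = 5.35 ln(544/262) = 5.35 × 0.73060 = 3.9087 W/m².
Difference: 1.7591 − 3.9087 = -2.1496 W/m².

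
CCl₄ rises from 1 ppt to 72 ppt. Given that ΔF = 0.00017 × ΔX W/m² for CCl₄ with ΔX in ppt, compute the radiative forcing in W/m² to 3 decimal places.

ΔF = 0.012 W/m²

CCl₄: ΔF = 0.00017 × (72 − 1) = 0.00017 × 71 = 0.0121 W/m².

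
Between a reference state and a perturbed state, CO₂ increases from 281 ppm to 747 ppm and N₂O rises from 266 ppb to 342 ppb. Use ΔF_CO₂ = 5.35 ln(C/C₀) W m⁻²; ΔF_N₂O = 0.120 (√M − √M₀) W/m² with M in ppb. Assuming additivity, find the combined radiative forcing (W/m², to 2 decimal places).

ΔF = 5.49 W/m²

CO₂: 5.35 × ln(747/281) = 5.35 × ln(2.65836) = 5.35 × 0.97771 = 5.2307 W/m².
N₂O: 0.120 × (√342 − √266) = 0.120 × (18.4932 − 16.3095) = 0.120 × 2.1837 = 0.2620 W/m².
Total ΔF = 5.2307 + 0.2620 = 5.4927 W/m².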